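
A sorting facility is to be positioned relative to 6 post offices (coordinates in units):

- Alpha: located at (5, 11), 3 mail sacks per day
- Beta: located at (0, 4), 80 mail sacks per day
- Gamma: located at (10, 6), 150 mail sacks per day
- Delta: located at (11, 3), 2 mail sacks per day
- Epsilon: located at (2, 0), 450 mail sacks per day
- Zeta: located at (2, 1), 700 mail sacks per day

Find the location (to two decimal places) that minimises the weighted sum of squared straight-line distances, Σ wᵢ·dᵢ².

The minimiser of Σwᵢ‖p−pᵢ‖² is the weighted centroid p* = (Σwᵢpᵢ)/(Σwᵢ).
Σwᵢ = 1385.
Σwᵢxᵢ = 3·5 + 80·0 + 150·10 + 2·11 + 450·2 + 700·2 = 3837.
Σwᵢyᵢ = 3·11 + 80·4 + 150·6 + 2·3 + 450·0 + 700·1 = 1959.
x* = 3837/1385 = 2.77, y* = 1959/1385 = 1.41.

(2.77, 1.41)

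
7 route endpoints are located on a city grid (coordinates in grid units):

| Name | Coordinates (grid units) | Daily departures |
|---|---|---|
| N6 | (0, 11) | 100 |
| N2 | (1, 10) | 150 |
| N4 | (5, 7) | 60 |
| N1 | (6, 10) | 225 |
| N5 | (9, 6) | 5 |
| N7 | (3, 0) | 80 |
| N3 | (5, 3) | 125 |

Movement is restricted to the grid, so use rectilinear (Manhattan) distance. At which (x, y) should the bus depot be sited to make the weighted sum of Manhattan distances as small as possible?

(5, 10)

Manhattan distance separates: Σwᵢ(|x−xᵢ|+|y−yᵢ|) = Σwᵢ|x−xᵢ| + Σwᵢ|y−yᵢ|, so x and y are optimised independently as 1-D weighted medians.
Total weight W = 745; half = 372.5.
x-coordinate, sorted with cumulative weight:
  x=0 (N6, w=100) cum 100
  x=1 (N2, w=150) cum 250
  x=3 (N7, w=80) cum 330
  x=5 (N4, w=60) cum 390  ← median
  x=5 (N3, w=125) cum 515
  x=6 (N1, w=225) cum 740
  x=9 (N5, w=5) cum 745
⇒ x* = 5
y-coordinate, sorted with cumulative weight:
  y=0 (N7, w=80) cum 80
  y=3 (N3, w=125) cum 205
  y=6 (N5, w=5) cum 210
  y=7 (N4, w=60) cum 270
  y=10 (N2, w=150) cum 420  ← median
  y=10 (N1, w=225) cum 645
  y=11 (N6, w=100) cum 745
⇒ y* = 10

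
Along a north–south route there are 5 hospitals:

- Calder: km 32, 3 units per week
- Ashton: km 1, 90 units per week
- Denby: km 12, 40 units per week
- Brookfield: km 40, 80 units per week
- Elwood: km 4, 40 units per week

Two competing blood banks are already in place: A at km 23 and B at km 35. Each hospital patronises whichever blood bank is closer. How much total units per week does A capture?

The indifferent point is the midpoint (23+35)/2 = 29; hospitals left of it (closer to A at 23) go to A, those right go to B.
  Ashton at 1 (w=90) → A
  Elwood at 4 (w=40) → A
  Denby at 12 (w=40) → A
  Calder at 32 (w=3) → B
  Brookfield at 40 (w=80) → B
A captures 170; B captures 83.

170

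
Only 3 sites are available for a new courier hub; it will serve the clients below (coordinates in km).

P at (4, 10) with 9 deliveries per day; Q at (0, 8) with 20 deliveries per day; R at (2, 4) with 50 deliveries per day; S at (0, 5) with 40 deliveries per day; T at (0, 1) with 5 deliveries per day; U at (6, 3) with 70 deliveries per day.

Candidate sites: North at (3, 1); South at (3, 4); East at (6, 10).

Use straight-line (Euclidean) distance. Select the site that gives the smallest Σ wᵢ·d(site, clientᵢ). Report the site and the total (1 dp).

Total weighted distance at each candidate:
  North (3, 1): total = 859.3
  South (3, 4): total = 573.8
  East (6, 10): total = 1361.5
Minimum is at South with total 573.8 km.

South, total 573.8 km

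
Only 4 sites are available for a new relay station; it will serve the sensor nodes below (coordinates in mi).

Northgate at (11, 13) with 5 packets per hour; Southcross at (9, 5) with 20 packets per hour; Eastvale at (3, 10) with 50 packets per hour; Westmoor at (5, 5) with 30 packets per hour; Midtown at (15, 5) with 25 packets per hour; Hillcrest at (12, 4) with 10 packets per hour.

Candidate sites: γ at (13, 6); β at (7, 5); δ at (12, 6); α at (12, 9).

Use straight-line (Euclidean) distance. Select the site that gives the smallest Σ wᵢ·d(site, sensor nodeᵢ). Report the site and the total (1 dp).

Total weighted distance at each candidate:
  γ (13, 6): total = 977.5
  β (7, 5): total = 715.9
  δ (12, 6): total = 902.2
  α (12, 9): total = 990.3
Minimum is at β with total 715.9 mi.

β, total 715.9 mi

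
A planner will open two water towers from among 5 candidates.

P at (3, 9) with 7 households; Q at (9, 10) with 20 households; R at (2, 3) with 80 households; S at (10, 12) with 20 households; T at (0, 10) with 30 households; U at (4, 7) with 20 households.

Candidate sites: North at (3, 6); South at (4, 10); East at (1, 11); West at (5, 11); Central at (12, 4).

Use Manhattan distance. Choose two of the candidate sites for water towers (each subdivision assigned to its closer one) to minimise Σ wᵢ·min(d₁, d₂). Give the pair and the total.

{North, South}, total 754

Evaluate every pair (each demand assigned to the nearer of the two):
  {North, South}: total = 754
  {North, West}: total = 781
  {North, East}: total = 821
  {North, Central}: total = 971
  {South, East}: total = 1114
  {East, West}: total = 1128
  {South, West}: total = 1134
  {South, Central}: total = 1174
  {East, Central}: total = 1328
  {West, Central}: total = 1408
Best pair: {North, South} with total 754.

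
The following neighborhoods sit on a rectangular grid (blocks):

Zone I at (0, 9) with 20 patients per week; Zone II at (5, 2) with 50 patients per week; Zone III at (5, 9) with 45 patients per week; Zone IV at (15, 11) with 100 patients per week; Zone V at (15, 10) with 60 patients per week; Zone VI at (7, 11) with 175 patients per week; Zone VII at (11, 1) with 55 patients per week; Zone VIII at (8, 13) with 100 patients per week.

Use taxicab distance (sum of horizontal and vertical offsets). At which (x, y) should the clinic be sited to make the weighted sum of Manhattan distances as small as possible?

(8, 11)

Manhattan distance separates: Σwᵢ(|x−xᵢ|+|y−yᵢ|) = Σwᵢ|x−xᵢ| + Σwᵢ|y−yᵢ|, so x and y are optimised independently as 1-D weighted medians.
Total weight W = 605; half = 302.5.
x-coordinate, sorted with cumulative weight:
  x=0 (Zone I, w=20) cum 20
  x=5 (Zone II, w=50) cum 70
  x=5 (Zone III, w=45) cum 115
  x=7 (Zone VI, w=175) cum 290
  x=8 (Zone VIII, w=100) cum 390  ← median
  x=11 (Zone VII, w=55) cum 445
  x=15 (Zone IV, w=100) cum 545
  x=15 (Zone V, w=60) cum 605
⇒ x* = 8
y-coordinate, sorted with cumulative weight:
  y=1 (Zone VII, w=55) cum 55
  y=2 (Zone II, w=50) cum 105
  y=9 (Zone I, w=20) cum 125
  y=9 (Zone III, w=45) cum 170
  y=10 (Zone V, w=60) cum 230
  y=11 (Zone IV, w=100) cum 330  ← median
  y=11 (Zone VI, w=175) cum 505
  y=13 (Zone VIII, w=100) cum 605
⇒ y* = 11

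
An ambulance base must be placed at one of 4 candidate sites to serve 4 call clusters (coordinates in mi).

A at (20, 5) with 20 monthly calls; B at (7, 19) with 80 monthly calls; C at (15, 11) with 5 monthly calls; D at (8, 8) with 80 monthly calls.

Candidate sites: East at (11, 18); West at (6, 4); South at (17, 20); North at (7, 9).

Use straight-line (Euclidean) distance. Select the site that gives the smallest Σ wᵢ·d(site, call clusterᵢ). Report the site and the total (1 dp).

North, total 1226.4 mi

Total weighted distance at each candidate:
  East (11, 18): total = 1521.6
  West (6, 4): total = 1898.2
  South (17, 20): total = 2356.0
  North (7, 9): total = 1226.4
Minimum is at North with total 1226.4 mi.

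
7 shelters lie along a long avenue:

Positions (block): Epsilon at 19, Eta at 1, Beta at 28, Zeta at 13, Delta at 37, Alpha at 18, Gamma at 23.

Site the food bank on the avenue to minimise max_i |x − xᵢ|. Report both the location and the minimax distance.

location 19, max distance 18

The 1-center on a line is the midpoint of the two extreme points: leftmost at 1, rightmost at 37.
Optimal location = (1 + 37)/2 = 19; maximum distance = (37 − 1)/2 = 18.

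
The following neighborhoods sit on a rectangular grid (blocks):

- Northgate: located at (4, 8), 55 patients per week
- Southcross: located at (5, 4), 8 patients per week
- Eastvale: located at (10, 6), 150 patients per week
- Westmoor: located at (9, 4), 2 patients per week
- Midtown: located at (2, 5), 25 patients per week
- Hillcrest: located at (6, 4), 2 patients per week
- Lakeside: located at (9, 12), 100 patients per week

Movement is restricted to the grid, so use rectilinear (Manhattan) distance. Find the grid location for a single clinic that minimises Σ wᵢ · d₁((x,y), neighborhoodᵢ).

(9, 6)

Manhattan distance separates: Σwᵢ(|x−xᵢ|+|y−yᵢ|) = Σwᵢ|x−xᵢ| + Σwᵢ|y−yᵢ|, so x and y are optimised independently as 1-D weighted medians.
Total weight W = 342; half = 171.
x-coordinate, sorted with cumulative weight:
  x=2 (Midtown, w=25) cum 25
  x=4 (Northgate, w=55) cum 80
  x=5 (Southcross, w=8) cum 88
  x=6 (Hillcrest, w=2) cum 90
  x=9 (Westmoor, w=2) cum 92
  x=9 (Lakeside, w=100) cum 192  ← median
  x=10 (Eastvale, w=150) cum 342
⇒ x* = 9
y-coordinate, sorted with cumulative weight:
  y=4 (Southcross, w=8) cum 8
  y=4 (Westmoor, w=2) cum 10
  y=4 (Hillcrest, w=2) cum 12
  y=5 (Midtown, w=25) cum 37
  y=6 (Eastvale, w=150) cum 187  ← median
  y=8 (Northgate, w=55) cum 242
  y=12 (Lakeside, w=100) cum 342
⇒ y* = 6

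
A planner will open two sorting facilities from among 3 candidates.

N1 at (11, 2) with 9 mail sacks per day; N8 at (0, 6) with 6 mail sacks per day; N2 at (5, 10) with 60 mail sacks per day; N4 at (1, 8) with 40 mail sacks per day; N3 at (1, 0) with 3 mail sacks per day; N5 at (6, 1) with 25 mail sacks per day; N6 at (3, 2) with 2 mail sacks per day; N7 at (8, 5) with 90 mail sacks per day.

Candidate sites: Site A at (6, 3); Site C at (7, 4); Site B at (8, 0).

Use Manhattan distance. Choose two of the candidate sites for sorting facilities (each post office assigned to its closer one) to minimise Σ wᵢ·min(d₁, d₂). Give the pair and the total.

Evaluate every pair (each demand assigned to the nearer of the two):
  {Site A, Site C}: total = 1250
  {Site C, Site B}: total = 1267
  {Site A, Site B}: total = 1418
Best pair: {Site A, Site C} with total 1250.

{Site A, Site C}, total 1250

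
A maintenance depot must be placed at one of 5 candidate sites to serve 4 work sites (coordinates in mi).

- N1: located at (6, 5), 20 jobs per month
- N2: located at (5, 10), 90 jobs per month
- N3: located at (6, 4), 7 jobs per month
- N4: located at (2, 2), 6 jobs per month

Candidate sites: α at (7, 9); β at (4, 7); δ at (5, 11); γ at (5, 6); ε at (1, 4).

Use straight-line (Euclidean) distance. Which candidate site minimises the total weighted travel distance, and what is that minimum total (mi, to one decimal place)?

δ, total 318.1 mi

Total weighted distance at each candidate:
  α (7, 9): total = 371.0
  β (4, 7): total = 398.7
  δ (5, 11): total = 318.1
  γ (5, 6): total = 433.9
  ε (1, 4): total = 799.4
Minimum is at δ with total 318.1 mi.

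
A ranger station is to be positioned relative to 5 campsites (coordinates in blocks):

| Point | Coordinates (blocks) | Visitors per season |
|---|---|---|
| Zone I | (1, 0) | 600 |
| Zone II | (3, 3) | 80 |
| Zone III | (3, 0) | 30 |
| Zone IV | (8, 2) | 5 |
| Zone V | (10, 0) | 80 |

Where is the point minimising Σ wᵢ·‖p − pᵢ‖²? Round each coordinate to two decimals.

(2.23, 0.31)

The minimiser of Σwᵢ‖p−pᵢ‖² is the weighted centroid p* = (Σwᵢpᵢ)/(Σwᵢ).
Σwᵢ = 795.
Σwᵢxᵢ = 600·1 + 80·3 + 30·3 + 5·8 + 80·10 = 1770.
Σwᵢyᵢ = 600·0 + 80·3 + 30·0 + 5·2 + 80·0 = 250.
x* = 1770/795 = 2.23, y* = 250/795 = 0.31.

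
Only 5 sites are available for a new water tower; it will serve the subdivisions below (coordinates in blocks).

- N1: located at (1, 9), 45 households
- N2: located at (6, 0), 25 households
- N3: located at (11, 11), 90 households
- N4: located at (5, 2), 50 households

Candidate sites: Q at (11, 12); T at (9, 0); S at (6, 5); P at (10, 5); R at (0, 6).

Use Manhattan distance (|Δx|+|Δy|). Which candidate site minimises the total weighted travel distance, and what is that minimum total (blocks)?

Total weighted distance at each candidate:
  Q (11, 12): total = 1900
  T (9, 0): total = 2310
  S (6, 5): total = 1720
  P (10, 5): total = 1840
  R (0, 6): total = 2370
Minimum is at S with total 1720 blocks.

S, total 1720 blocks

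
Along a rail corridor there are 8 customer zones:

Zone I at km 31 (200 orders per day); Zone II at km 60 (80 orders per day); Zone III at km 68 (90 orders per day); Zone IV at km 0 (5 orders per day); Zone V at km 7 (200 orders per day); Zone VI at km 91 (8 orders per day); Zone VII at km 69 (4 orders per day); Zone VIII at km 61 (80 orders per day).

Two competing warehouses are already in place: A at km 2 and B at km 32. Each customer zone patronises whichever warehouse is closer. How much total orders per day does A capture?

205

The indifferent point is the midpoint (2+32)/2 = 17; customer zones left of it (closer to A at 2) go to A, those right go to B.
  Zone IV at 0 (w=5) → A
  Zone V at 7 (w=200) → A
  Zone I at 31 (w=200) → B
  Zone II at 60 (w=80) → B
  Zone VIII at 61 (w=80) → B
  Zone III at 68 (w=90) → B
  Zone VII at 69 (w=4) → B
  Zone VI at 91 (w=8) → B
A captures 205; B captures 462.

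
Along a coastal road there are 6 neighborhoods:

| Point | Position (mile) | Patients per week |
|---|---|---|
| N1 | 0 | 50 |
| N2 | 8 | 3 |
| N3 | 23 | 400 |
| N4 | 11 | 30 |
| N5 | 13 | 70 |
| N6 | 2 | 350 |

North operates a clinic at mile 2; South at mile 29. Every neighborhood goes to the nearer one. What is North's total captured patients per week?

The indifferent point is the midpoint (2+29)/2 = 15.5; neighborhoods left of it (closer to North at 2) go to North, those right go to South.
  N1 at 0 (w=50) → North
  N6 at 2 (w=350) → North
  N2 at 8 (w=3) → North
  N4 at 11 (w=30) → North
  N5 at 13 (w=70) → North
  N3 at 23 (w=400) → South
North captures 503; South captures 400.

503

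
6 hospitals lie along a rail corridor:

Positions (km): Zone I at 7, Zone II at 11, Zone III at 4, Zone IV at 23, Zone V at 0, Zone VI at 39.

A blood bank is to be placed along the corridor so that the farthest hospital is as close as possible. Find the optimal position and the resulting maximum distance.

The 1-center on a line is the midpoint of the two extreme points: leftmost at 0, rightmost at 39.
Optimal location = (0 + 39)/2 = 19.5; maximum distance = (39 − 0)/2 = 19.5.

location 19.5, max distance 19.5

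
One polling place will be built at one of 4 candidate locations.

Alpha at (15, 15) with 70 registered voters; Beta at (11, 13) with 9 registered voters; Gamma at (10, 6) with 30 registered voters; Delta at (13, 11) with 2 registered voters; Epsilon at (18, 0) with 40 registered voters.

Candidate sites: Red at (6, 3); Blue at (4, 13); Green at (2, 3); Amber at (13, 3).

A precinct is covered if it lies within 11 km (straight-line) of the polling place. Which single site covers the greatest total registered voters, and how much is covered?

Amber, covering 81

Coverage radius r = 11 km; a point is covered iff (Δx)²+(Δy)² ≤ 11² = 121.
  Red (6, 3): covers {Gamma, Delta} → 32
  Blue (4, 13): covers {Beta, Gamma, Delta} → 41
  Green (2, 3): covers {Gamma} → 30
  Amber (13, 3): covers {Beta, Gamma, Delta, Epsilon} → 81
Maximum coverage at Amber: 81 registered voters.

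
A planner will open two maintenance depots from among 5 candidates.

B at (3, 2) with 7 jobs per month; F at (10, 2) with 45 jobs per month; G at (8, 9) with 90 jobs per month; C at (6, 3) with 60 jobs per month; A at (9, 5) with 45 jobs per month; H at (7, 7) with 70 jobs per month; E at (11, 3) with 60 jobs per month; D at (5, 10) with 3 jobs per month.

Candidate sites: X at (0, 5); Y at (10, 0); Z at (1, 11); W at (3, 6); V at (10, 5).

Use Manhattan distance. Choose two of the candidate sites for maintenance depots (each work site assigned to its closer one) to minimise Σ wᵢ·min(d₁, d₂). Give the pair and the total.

Evaluate every pair (each demand assigned to the nearer of the two):
  {W, V}: total = 1656
  {Y, V}: total = 1658
  {X, V}: total = 1682
  {Z, V}: total = 1695
  {Y, W}: total = 2076
  {Y, Z}: total = 2608
  {X, Y}: total = 2712
  {Z, W}: total = 2943
  {X, W}: total = 2946
  {X, Z}: total = 3747
Best pair: {W, V} with total 1656.

{W, V}, total 1656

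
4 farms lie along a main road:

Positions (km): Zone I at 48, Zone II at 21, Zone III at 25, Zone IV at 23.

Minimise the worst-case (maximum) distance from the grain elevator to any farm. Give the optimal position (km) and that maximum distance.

The 1-center on a line is the midpoint of the two extreme points: leftmost at 21, rightmost at 48.
Optimal location = (21 + 48)/2 = 34.5; maximum distance = (48 − 21)/2 = 13.5.

location 34.5, max distance 13.5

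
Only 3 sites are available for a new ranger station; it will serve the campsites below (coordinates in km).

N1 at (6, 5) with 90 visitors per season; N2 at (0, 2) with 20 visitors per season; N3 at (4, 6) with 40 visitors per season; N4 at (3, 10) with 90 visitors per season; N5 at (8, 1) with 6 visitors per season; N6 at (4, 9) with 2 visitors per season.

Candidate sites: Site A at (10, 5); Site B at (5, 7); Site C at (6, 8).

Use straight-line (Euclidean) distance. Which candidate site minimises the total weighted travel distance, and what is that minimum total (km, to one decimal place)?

Site B, total 768.5 km

Total weighted distance at each candidate:
  Site A (10, 5): total = 1627.6
  Site B (5, 7): total = 768.5
  Site C (6, 8): total = 925.5
Minimum is at Site B with total 768.5 km.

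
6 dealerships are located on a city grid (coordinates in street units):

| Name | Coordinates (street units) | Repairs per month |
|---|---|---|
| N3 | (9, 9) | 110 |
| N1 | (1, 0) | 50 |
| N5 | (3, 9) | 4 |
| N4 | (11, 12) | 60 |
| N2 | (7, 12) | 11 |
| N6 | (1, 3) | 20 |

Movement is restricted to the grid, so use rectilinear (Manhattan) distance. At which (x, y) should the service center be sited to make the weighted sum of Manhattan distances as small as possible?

(9, 9)

Manhattan distance separates: Σwᵢ(|x−xᵢ|+|y−yᵢ|) = Σwᵢ|x−xᵢ| + Σwᵢ|y−yᵢ|, so x and y are optimised independently as 1-D weighted medians.
Total weight W = 255; half = 127.5.
x-coordinate, sorted with cumulative weight:
  x=1 (N1, w=50) cum 50
  x=1 (N6, w=20) cum 70
  x=3 (N5, w=4) cum 74
  x=7 (N2, w=11) cum 85
  x=9 (N3, w=110) cum 195  ← median
  x=11 (N4, w=60) cum 255
⇒ x* = 9
y-coordinate, sorted with cumulative weight:
  y=0 (N1, w=50) cum 50
  y=3 (N6, w=20) cum 70
  y=9 (N3, w=110) cum 180  ← median
  y=9 (N5, w=4) cum 184
  y=12 (N4, w=60) cum 244
  y=12 (N2, w=11) cum 255
⇒ y* = 9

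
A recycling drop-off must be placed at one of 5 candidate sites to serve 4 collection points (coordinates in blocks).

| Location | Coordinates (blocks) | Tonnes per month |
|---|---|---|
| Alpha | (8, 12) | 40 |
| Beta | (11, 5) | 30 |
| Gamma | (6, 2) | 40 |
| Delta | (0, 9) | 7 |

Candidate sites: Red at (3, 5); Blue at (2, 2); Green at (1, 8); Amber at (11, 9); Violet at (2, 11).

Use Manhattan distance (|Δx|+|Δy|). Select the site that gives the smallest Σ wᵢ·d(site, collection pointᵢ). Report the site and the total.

Amber, total 917 blocks

Total weighted distance at each candidate:
  Red (3, 5): total = 1009
  Blue (2, 2): total = 1223
  Green (1, 8): total = 1284
  Amber (11, 9): total = 917
  Violet (2, 11): total = 1278
Minimum is at Amber with total 917 blocks.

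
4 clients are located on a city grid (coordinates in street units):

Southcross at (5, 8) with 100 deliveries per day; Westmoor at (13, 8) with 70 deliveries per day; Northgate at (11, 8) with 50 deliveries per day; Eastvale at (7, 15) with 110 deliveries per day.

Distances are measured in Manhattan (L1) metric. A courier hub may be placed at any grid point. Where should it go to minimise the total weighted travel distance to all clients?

Manhattan distance separates: Σwᵢ(|x−xᵢ|+|y−yᵢ|) = Σwᵢ|x−xᵢ| + Σwᵢ|y−yᵢ|, so x and y are optimised independently as 1-D weighted medians.
Total weight W = 330; half = 165.
x-coordinate, sorted with cumulative weight:
  x=5 (Southcross, w=100) cum 100
  x=7 (Eastvale, w=110) cum 210  ← median
  x=11 (Northgate, w=50) cum 260
  x=13 (Westmoor, w=70) cum 330
⇒ x* = 7
y-coordinate, sorted with cumulative weight:
  y=8 (Southcross, w=100) cum 100
  y=8 (Westmoor, w=70) cum 170  ← median
  y=8 (Northgate, w=50) cum 220
  y=15 (Eastvale, w=110) cum 330
⇒ y* = 8

(7, 8)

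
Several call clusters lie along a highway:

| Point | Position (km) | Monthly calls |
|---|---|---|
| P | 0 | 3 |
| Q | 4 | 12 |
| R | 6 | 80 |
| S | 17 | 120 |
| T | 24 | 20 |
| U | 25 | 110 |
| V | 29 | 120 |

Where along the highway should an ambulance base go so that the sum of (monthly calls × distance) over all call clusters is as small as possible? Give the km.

For a sum of weighted absolute distances on a line, the optimum is the weighted median (not the mean). Total weight W = 465; half-weight = 232.5.
Sort by position and accumulate weight:
  km 0 (P, w=3) → cum 3
  km 4 (Q, w=12) → cum 15
  km 6 (R, w=80) → cum 95
  km 17 (S, w=120) → cum 215
  km 24 (T, w=20) → cum 235  ≥ 232.5 → median here
  km 25 (U, w=110) → cum 345
  km 29 (V, w=120) → cum 465
Optimal location: km 24.

x = 24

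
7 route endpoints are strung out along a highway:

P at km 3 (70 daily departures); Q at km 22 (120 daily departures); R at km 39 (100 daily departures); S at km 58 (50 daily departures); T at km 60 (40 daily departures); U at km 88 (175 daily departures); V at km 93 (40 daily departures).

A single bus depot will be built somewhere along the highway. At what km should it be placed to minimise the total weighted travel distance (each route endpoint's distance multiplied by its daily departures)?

For a sum of weighted absolute distances on a line, the optimum is the weighted median (not the mean). Total weight W = 595; half-weight = 297.5.
Sort by position and accumulate weight:
  km 3 (P, w=70) → cum 70
  km 22 (Q, w=120) → cum 190
  km 39 (R, w=100) → cum 290
  km 58 (S, w=50) → cum 340  ≥ 297.5 → median here
  km 60 (T, w=40) → cum 380
  km 88 (U, w=175) → cum 555
  km 93 (V, w=40) → cum 595
Optimal location: km 58.

x = 58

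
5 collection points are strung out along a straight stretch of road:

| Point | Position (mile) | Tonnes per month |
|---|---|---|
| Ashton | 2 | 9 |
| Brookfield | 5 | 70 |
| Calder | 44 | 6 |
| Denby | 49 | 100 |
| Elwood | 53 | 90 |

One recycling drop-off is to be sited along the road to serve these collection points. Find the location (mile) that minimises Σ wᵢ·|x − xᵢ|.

For a sum of weighted absolute distances on a line, the optimum is the weighted median (not the mean). Total weight W = 275; half-weight = 137.5.
Sort by position and accumulate weight:
  mile 2 (Ashton, w=9) → cum 9
  mile 5 (Brookfield, w=70) → cum 79
  mile 44 (Calder, w=6) → cum 85
  mile 49 (Denby, w=100) → cum 185  ≥ 137.5 → median here
  mile 53 (Elwood, w=90) → cum 275
Optimal location: mile 49.

x = 49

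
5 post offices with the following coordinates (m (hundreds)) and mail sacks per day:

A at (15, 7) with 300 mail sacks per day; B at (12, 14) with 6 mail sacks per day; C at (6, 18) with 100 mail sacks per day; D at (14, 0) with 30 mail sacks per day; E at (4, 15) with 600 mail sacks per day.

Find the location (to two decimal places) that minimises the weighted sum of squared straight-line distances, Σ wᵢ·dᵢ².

The minimiser of Σwᵢ‖p−pᵢ‖² is the weighted centroid p* = (Σwᵢpᵢ)/(Σwᵢ).
Σwᵢ = 1036.
Σwᵢxᵢ = 300·15 + 6·12 + 100·6 + 30·14 + 600·4 = 7992.
Σwᵢyᵢ = 300·7 + 6·14 + 100·18 + 30·0 + 600·15 = 12984.
x* = 7992/1036 = 7.71, y* = 12984/1036 = 12.53.

(7.71, 12.53)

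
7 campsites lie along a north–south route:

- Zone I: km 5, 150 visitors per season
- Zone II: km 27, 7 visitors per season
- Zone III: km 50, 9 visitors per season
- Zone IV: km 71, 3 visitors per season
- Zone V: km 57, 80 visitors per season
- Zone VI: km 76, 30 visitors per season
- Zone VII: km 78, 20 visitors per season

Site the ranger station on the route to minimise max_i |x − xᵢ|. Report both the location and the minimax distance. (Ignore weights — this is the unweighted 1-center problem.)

The 1-center on a line is the midpoint of the two extreme points: leftmost at 5, rightmost at 78.
Optimal location = (5 + 78)/2 = 41.5; maximum distance = (78 − 5)/2 = 36.5.

location 41.5, max distance 36.5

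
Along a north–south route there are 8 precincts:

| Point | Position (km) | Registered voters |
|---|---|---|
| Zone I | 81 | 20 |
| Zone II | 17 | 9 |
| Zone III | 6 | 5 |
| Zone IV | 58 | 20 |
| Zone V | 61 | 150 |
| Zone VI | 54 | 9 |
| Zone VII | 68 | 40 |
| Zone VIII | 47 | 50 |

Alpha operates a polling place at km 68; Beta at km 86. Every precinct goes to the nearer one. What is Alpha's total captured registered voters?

283

The indifferent point is the midpoint (68+86)/2 = 77; precincts left of it (closer to Alpha at 68) go to Alpha, those right go to Beta.
  Zone III at 6 (w=5) → Alpha
  Zone II at 17 (w=9) → Alpha
  Zone VIII at 47 (w=50) → Alpha
  Zone VI at 54 (w=9) → Alpha
  Zone IV at 58 (w=20) → Alpha
  Zone V at 61 (w=150) → Alpha
  Zone VII at 68 (w=40) → Alpha
  Zone I at 81 (w=20) → Beta
Alpha captures 283; Beta captures 20.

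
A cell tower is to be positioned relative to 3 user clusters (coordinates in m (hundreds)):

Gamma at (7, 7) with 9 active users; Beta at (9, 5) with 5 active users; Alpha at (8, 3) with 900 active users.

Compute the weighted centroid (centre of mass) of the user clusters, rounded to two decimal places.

(8.00, 3.05)

The minimiser of Σwᵢ‖p−pᵢ‖² is the weighted centroid p* = (Σwᵢpᵢ)/(Σwᵢ).
Σwᵢ = 914.
Σwᵢxᵢ = 9·7 + 5·9 + 900·8 = 7308.
Σwᵢyᵢ = 9·7 + 5·5 + 900·3 = 2788.
x* = 7308/914 = 8.00, y* = 2788/914 = 3.05.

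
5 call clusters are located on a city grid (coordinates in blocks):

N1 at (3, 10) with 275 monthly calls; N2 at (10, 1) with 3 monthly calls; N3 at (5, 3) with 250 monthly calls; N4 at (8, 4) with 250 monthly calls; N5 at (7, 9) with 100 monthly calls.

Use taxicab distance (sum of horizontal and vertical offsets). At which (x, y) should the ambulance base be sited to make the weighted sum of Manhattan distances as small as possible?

Manhattan distance separates: Σwᵢ(|x−xᵢ|+|y−yᵢ|) = Σwᵢ|x−xᵢ| + Σwᵢ|y−yᵢ|, so x and y are optimised independently as 1-D weighted medians.
Total weight W = 878; half = 439.
x-coordinate, sorted with cumulative weight:
  x=3 (N1, w=275) cum 275
  x=5 (N3, w=250) cum 525  ← median
  x=7 (N5, w=100) cum 625
  x=8 (N4, w=250) cum 875
  x=10 (N2, w=3) cum 878
⇒ x* = 5
y-coordinate, sorted with cumulative weight:
  y=1 (N2, w=3) cum 3
  y=3 (N3, w=250) cum 253
  y=4 (N4, w=250) cum 503  ← median
  y=9 (N5, w=100) cum 603
  y=10 (N1, w=275) cum 878
⇒ y* = 4

(5, 4)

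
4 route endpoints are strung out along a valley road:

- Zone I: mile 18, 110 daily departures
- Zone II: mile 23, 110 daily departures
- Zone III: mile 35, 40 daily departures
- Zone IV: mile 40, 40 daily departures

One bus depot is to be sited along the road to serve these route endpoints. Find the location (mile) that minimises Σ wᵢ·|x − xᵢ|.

For a sum of weighted absolute distances on a line, the optimum is the weighted median (not the mean). Total weight W = 300; half-weight = 150.
Sort by position and accumulate weight:
  mile 18 (Zone I, w=110) → cum 110
  mile 23 (Zone II, w=110) → cum 220  ≥ 150 → median here
  mile 35 (Zone III, w=40) → cum 260
  mile 40 (Zone IV, w=40) → cum 300
Optimal location: mile 23.

x = 23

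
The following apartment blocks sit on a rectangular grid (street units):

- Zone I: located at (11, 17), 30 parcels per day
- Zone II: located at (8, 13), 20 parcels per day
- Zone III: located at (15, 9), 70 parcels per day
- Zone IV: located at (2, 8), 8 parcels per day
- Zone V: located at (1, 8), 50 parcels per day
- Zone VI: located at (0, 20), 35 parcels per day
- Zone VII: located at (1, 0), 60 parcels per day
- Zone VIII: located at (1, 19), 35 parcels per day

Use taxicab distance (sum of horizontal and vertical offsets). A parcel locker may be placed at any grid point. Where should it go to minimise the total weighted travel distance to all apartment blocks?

Manhattan distance separates: Σwᵢ(|x−xᵢ|+|y−yᵢ|) = Σwᵢ|x−xᵢ| + Σwᵢ|y−yᵢ|, so x and y are optimised independently as 1-D weighted medians.
Total weight W = 308; half = 154.
x-coordinate, sorted with cumulative weight:
  x=0 (Zone VI, w=35) cum 35
  x=1 (Zone V, w=50) cum 85
  x=1 (Zone VII, w=60) cum 145
  x=1 (Zone VIII, w=35) cum 180  ← median
  x=2 (Zone IV, w=8) cum 188
  x=8 (Zone II, w=20) cum 208
  x=11 (Zone I, w=30) cum 238
  x=15 (Zone III, w=70) cum 308
⇒ x* = 1
y-coordinate, sorted with cumulative weight:
  y=0 (Zone VII, w=60) cum 60
  y=8 (Zone IV, w=8) cum 68
  y=8 (Zone V, w=50) cum 118
  y=9 (Zone III, w=70) cum 188  ← median
  y=13 (Zone II, w=20) cum 208
  y=17 (Zone I, w=30) cum 238
  y=19 (Zone VIII, w=35) cum 273
  y=20 (Zone VI, w=35) cum 308
⇒ y* = 9

(1, 9)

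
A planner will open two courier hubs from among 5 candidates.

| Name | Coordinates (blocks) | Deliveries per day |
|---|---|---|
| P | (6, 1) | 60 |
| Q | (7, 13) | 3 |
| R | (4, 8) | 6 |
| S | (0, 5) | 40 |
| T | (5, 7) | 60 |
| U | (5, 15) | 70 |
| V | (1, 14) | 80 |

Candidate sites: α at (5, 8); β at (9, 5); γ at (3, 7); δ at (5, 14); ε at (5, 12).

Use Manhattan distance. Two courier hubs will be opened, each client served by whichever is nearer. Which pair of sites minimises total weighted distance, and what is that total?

Evaluate every pair (each demand assigned to the nearer of the two):
  {α, δ}: total = 1265
  {γ, δ}: total = 1271
  {α, ε}: total = 1565
  {γ, ε}: total = 1571
  {β, δ}: total = 1581
  {β, ε}: total = 1809
  {δ, ε}: total = 1929
  {α, γ}: total = 1977
  {α, β}: total = 2117
  {β, γ}: total = 2202
Best pair: {α, δ} with total 1265.

{α, δ}, total 1265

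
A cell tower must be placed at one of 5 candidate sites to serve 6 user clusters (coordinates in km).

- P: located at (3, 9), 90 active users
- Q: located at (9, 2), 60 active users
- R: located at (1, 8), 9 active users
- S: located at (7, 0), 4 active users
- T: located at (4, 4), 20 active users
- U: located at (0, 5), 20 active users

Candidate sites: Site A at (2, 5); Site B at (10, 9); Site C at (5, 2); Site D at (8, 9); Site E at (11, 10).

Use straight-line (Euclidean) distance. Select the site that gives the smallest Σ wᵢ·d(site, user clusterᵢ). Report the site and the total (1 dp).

Total weighted distance at each candidate:
  Site A (2, 5): total = 969.5
  Site B (10, 9): total = 1545.3
  Site C (5, 2): total = 1132.8
  Site D (8, 9): total = 1281.1
  Site E (11, 10): total = 1781.3
Minimum is at Site A with total 969.5 km.

Site A, total 969.5 km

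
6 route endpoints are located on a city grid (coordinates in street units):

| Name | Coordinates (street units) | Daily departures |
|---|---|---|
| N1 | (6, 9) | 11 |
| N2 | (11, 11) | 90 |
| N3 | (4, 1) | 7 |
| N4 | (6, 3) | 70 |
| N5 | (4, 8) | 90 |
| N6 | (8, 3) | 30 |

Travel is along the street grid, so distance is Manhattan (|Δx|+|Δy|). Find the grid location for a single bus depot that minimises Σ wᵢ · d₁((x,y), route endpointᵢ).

Manhattan distance separates: Σwᵢ(|x−xᵢ|+|y−yᵢ|) = Σwᵢ|x−xᵢ| + Σwᵢ|y−yᵢ|, so x and y are optimised independently as 1-D weighted medians.
Total weight W = 298; half = 149.
x-coordinate, sorted with cumulative weight:
  x=4 (N3, w=7) cum 7
  x=4 (N5, w=90) cum 97
  x=6 (N1, w=11) cum 108
  x=6 (N4, w=70) cum 178  ← median
  x=8 (N6, w=30) cum 208
  x=11 (N2, w=90) cum 298
⇒ x* = 6
y-coordinate, sorted with cumulative weight:
  y=1 (N3, w=7) cum 7
  y=3 (N4, w=70) cum 77
  y=3 (N6, w=30) cum 107
  y=8 (N5, w=90) cum 197  ← median
  y=9 (N1, w=11) cum 208
  y=11 (N2, w=90) cum 298
⇒ y* = 8

(6, 8)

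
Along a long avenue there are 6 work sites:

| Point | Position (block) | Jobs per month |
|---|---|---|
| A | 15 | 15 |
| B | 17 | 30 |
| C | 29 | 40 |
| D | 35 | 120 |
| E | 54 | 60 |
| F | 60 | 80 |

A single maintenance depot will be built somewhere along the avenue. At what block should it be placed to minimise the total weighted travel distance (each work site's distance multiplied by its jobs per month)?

For a sum of weighted absolute distances on a line, the optimum is the weighted median (not the mean). Total weight W = 345; half-weight = 172.5.
Sort by position and accumulate weight:
  block 15 (A, w=15) → cum 15
  block 17 (B, w=30) → cum 45
  block 29 (C, w=40) → cum 85
  block 35 (D, w=120) → cum 205  ≥ 172.5 → median here
  block 54 (E, w=60) → cum 265
  block 60 (F, w=80) → cum 345
Optimal location: block 35.

x = 35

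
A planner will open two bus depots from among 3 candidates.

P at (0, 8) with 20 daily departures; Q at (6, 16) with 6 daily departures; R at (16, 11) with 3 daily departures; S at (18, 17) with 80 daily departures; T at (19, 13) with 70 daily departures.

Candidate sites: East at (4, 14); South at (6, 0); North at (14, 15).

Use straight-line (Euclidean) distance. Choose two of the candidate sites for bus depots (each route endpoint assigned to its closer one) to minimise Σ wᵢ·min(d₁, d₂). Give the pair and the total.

{East, North}, total 909.3

Evaluate every pair (each demand assigned to the nearer of the two):
  {East, North}: total = 909.3
  {South, North}: total = 996.5
  {East, South}: total = 2396.1
Best pair: {East, North} with total 909.3.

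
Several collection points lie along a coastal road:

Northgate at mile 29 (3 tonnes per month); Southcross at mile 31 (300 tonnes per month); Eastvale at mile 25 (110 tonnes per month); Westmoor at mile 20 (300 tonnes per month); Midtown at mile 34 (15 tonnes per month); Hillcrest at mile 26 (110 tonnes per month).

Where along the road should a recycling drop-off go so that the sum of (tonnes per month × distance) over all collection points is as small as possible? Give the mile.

For a sum of weighted absolute distances on a line, the optimum is the weighted median (not the mean). Total weight W = 838; half-weight = 419.
Sort by position and accumulate weight:
  mile 20 (Westmoor, w=300) → cum 300
  mile 25 (Eastvale, w=110) → cum 410
  mile 26 (Hillcrest, w=110) → cum 520  ≥ 419 → median here
  mile 29 (Northgate, w=3) → cum 523
  mile 31 (Southcross, w=300) → cum 823
  mile 34 (Midtown, w=15) → cum 838
Optimal location: mile 26.

x = 26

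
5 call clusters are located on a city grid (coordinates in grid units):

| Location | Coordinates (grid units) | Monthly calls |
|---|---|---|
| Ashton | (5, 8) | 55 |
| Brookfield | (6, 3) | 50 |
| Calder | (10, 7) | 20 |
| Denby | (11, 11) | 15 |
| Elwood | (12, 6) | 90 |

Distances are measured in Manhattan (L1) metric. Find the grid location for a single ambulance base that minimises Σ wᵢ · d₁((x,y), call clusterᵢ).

Manhattan distance separates: Σwᵢ(|x−xᵢ|+|y−yᵢ|) = Σwᵢ|x−xᵢ| + Σwᵢ|y−yᵢ|, so x and y are optimised independently as 1-D weighted medians.
Total weight W = 230; half = 115.
x-coordinate, sorted with cumulative weight:
  x=5 (Ashton, w=55) cum 55
  x=6 (Brookfield, w=50) cum 105
  x=10 (Calder, w=20) cum 125  ← median
  x=11 (Denby, w=15) cum 140
  x=12 (Elwood, w=90) cum 230
⇒ x* = 10
y-coordinate, sorted with cumulative weight:
  y=3 (Brookfield, w=50) cum 50
  y=6 (Elwood, w=90) cum 140  ← median
  y=7 (Calder, w=20) cum 160
  y=8 (Ashton, w=55) cum 215
  y=11 (Denby, w=15) cum 230
⇒ y* = 6

(10, 6)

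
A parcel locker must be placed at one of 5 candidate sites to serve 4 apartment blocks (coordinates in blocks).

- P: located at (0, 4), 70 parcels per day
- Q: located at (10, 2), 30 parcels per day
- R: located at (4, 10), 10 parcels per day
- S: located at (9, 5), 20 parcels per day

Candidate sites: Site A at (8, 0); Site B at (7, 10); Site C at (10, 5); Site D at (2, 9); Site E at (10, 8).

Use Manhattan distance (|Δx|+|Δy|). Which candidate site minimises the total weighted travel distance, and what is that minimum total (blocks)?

Site C, total 990 blocks

Total weighted distance at each candidate:
  Site A (8, 0): total = 1220
  Site B (7, 10): total = 1410
  Site C (10, 5): total = 990
  Site D (2, 9): total = 1190
  Site E (10, 8): total = 1320
Minimum is at Site C with total 990 blocks.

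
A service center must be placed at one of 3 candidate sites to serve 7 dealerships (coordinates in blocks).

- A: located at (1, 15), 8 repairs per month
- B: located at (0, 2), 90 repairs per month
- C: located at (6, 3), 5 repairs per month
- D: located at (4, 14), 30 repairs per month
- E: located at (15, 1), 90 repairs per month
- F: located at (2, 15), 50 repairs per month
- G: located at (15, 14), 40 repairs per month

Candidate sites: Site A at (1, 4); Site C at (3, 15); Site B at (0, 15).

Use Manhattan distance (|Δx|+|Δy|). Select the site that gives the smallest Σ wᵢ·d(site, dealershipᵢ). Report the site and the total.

Total weighted distance at each candidate:
  Site A (1, 4): total = 3868
  Site C (3, 15): total = 4501
  Site B (0, 15): total = 4768
Minimum is at Site A with total 3868 blocks.

Site A, total 3868 blocks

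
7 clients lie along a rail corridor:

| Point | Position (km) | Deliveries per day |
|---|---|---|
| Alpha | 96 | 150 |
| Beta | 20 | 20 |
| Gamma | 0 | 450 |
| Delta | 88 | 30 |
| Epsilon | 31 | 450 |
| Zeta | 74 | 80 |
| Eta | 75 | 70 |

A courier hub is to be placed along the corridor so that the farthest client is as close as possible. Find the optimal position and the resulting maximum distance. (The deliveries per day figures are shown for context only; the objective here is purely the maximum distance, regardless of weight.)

location 48, max distance 48

The 1-center on a line is the midpoint of the two extreme points: leftmost at 0, rightmost at 96.
Optimal location = (0 + 96)/2 = 48; maximum distance = (96 − 0)/2 = 48.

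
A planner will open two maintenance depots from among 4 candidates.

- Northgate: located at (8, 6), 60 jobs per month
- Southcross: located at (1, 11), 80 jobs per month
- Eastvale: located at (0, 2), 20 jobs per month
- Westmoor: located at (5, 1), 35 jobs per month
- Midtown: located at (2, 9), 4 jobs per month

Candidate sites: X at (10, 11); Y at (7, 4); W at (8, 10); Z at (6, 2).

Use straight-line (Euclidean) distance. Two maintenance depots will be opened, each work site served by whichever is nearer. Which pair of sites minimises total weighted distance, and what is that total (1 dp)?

Evaluate every pair (each demand assigned to the nearer of the two):
  {Y, W}: total = 996.0
  {W, Z}: total = 999.5
  {Y, Z}: total = 1069.5
  {X, Y}: total = 1154.2
  {X, Z}: total = 1190.1
  {X, W}: total = 1388.3
Best pair: {Y, W} with total 996.0.

{Y, W}, total 996.0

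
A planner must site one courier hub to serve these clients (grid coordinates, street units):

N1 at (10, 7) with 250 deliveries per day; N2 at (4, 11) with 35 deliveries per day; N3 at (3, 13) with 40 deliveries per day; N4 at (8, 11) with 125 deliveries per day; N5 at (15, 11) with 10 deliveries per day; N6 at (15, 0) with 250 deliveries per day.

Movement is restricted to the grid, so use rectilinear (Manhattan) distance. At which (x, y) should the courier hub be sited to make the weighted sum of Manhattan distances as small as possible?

(10, 7)

Manhattan distance separates: Σwᵢ(|x−xᵢ|+|y−yᵢ|) = Σwᵢ|x−xᵢ| + Σwᵢ|y−yᵢ|, so x and y are optimised independently as 1-D weighted medians.
Total weight W = 710; half = 355.
x-coordinate, sorted with cumulative weight:
  x=3 (N3, w=40) cum 40
  x=4 (N2, w=35) cum 75
  x=8 (N4, w=125) cum 200
  x=10 (N1, w=250) cum 450  ← median
  x=15 (N5, w=10) cum 460
  x=15 (N6, w=250) cum 710
⇒ x* = 10
y-coordinate, sorted with cumulative weight:
  y=0 (N6, w=250) cum 250
  y=7 (N1, w=250) cum 500  ← median
  y=11 (N2, w=35) cum 535
  y=11 (N4, w=125) cum 660
  y=11 (N5, w=10) cum 670
  y=13 (N3, w=40) cum 710
⇒ y* = 7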